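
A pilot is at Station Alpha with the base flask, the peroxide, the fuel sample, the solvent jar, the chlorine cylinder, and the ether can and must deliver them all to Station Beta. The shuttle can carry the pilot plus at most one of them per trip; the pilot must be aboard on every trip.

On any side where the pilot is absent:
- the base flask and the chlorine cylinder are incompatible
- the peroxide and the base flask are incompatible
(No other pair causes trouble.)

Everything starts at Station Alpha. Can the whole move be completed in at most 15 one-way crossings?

Yes — this plan uses 13 crossings (≤ 15):
1. Pilot goes to Station Beta with the base flask.
2. Pilot goes back to Station Alpha alone.
3. Pilot goes to Station Beta with the peroxide.
4. Pilot goes back to Station Alpha with the base flask.
5. Pilot goes to Station Beta with the chlorine cylinder.
6. Pilot goes back to Station Alpha alone.
7. Pilot goes to Station Beta with the fuel sample.
8. Pilot goes back to Station Alpha alone.
9. Pilot goes to Station Beta with the solvent jar.
10. Pilot goes back to Station Alpha alone.
11. Pilot goes to Station Beta with the ether can.
12. Pilot goes back to Station Alpha alone.
13. Pilot goes to Station Beta with the base flask.

Yes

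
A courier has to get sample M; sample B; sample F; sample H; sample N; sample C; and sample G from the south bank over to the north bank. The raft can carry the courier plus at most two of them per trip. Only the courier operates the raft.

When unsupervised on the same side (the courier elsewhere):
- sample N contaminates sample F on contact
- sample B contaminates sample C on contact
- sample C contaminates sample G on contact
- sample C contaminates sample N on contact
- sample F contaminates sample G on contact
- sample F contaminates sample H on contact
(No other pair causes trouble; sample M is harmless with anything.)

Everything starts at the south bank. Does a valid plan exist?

1. Courier goes to the north bank with sample C and sample F.
2. Courier goes back to the south bank alone.
3. Courier goes to the north bank with sample M.
4. Courier goes back to the south bank alone.
5. Courier goes to the north bank with sample B and sample H.
6. Courier goes back to the south bank with sample C and sample F.
7. Courier goes to the north bank with sample G and sample N.
8. Courier goes back to the south bank alone.
9. Courier goes to the north bank with sample C and sample F.

Yes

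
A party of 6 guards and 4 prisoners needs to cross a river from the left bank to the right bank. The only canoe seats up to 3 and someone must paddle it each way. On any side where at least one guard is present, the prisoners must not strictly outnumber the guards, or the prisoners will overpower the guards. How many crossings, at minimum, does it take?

9

Counting alone: each trip to the right bank takes at most 3 across and each return brings at least 1 back, so after t trips out (and t−1 returns) at most 3t − (t−1) of the 10 are across; that first reaches 10 at t = 5, so at least 9 crossings are needed.
The plan below uses exactly 9 crossings, so it is optimal:
1. 2 prisoners → the right bank.  (the left bank: 6G 2P; the right bank: 0G 2P)
2. 1 prisoner ← the left bank.  (the left bank: 6G 3P; the right bank: 0G 1P)
3. 3 prisoners → the right bank.  (the left bank: 6G 0P; the right bank: 0G 4P)
4. 1 prisoner ← the left bank.  (the left bank: 6G 1P; the right bank: 0G 3P)
5. 3 guards → the right bank.  (the left bank: 3G 1P; the right bank: 3G 3P)
6. 1 prisoner ← the left bank.  (the left bank: 3G 2P; the right bank: 3G 2P)
7. 1 guard and 2 prisoners → the right bank.  (the left bank: 2G 0P; the right bank: 4G 4P)
8. 1 prisoner ← the left bank.  (the left bank: 2G 1P; the right bank: 4G 3P)
9. 2 guards and 1 prisoner → the right bank.  (the left bank: 0G 0P; the right bank: 6G 4P)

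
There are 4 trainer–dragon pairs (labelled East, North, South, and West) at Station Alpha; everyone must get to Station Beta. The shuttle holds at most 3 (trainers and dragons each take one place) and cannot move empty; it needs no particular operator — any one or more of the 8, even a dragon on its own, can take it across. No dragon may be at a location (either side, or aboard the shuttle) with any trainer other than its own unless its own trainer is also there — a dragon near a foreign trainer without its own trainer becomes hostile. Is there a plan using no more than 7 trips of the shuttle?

No

Counting alone: each trip to Station Beta takes at most 3 across and each return brings at least 1 back, so after t trips out (and t−1 returns) at most 3t − (t−1) of the 8 are across; that first reaches 8 at t = 4, so at least 7 crossings are needed.
The safety rule pushes this higher. Following every safe sequence of crossings, the most of the 8 that can be at Station Beta as the shuttle arrives there on crossing 7 is 7 — never all 8.
So the move cannot be finished within 7 crossings. (The shortest complete plan takes 9:)
1. dragon East and trainer East cross → Station Beta.
2. trainer East crosses ← Station Alpha.
3. dragon North, trainer East, and trainer North cross → Station Beta.
4. dragon East and trainer East cross ← Station Alpha.
5. trainer East, trainer South, and trainer West cross → Station Beta.
6. dragon North crosses ← Station Alpha.
7. dragon East and dragon North cross → Station Beta.
8. dragon East crosses ← Station Alpha.
9. dragon East, dragon South, and dragon West cross → Station Beta.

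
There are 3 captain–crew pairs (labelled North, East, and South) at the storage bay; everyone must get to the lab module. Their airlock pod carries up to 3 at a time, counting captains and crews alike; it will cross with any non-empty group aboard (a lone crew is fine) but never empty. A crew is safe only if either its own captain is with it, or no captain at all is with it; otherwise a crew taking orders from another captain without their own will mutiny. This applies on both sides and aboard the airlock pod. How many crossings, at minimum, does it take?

Counting alone: each trip to the lab module takes at most 3 across and each return brings at least 1 back, so after t trips out (and t−1 returns) at most 3t − (t−1) of the 6 are across; that first reaches 6 at t = 3, so at least 5 crossings are needed.
The plan below uses exactly 5 crossings, so it is optimal:
1. captain North and crew North cross → the lab module.
2. captain North crosses ← the storage bay.
3. captain East, captain North, and captain South cross → the lab module.
4. crew North crosses ← the storage bay.
5. crew East, crew North, and crew South cross → the lab module.

5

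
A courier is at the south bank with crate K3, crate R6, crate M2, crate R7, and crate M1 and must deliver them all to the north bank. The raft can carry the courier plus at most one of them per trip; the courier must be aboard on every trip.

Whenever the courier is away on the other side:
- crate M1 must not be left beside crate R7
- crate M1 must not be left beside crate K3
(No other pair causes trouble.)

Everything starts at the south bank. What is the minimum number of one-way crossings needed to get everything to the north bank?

11

Counting alone: the courier can take at most 1 across per trip to the north bank, so moving all 5 needs at least 5 loaded trips out, with a return between consecutive ones — at least 9 crossings.
The safety rule pushes this higher. Following every safe sequence of crossings, the most of the 5 that can be at the north bank as the raft arrives there on crossing 9 is 4 — never all 5.
So no plan with fewer than 11 crossings exists, and this one achieves 11:
1. Courier goes to the north bank with crate M1.
2. Courier goes back to the south bank alone.
3. Courier goes to the north bank with crate K3.
4. Courier goes back to the south bank with crate M1.
5. Courier goes to the north bank with crate R7.
6. Courier goes back to the south bank alone.
7. Courier goes to the north bank with crate R6.
8. Courier goes back to the south bank alone.
9. Courier goes to the north bank with crate M2.
10. Courier goes back to the south bank alone.
11. Courier goes to the north bank with crate M1.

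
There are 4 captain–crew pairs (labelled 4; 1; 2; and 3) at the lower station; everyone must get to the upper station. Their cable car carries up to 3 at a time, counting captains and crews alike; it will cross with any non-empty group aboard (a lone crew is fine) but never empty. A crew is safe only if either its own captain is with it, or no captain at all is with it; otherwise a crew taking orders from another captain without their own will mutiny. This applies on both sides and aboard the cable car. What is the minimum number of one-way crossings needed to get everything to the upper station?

9

Counting alone: each trip to the upper station takes at most 3 across and each return brings at least 1 back, so after t trips out (and t−1 returns) at most 3t − (t−1) of the 8 are across; that first reaches 8 at t = 4, so at least 7 crossings are needed.
The safety rule pushes this higher. Following every safe sequence of crossings, the most of the 8 that can be at the upper station as the cable car arrives there on crossing 7 is 7 — never all 8.
So no plan with fewer than 9 crossings exists, and this one achieves 9:
1. captain 4 and crew 4 cross → the upper station.
2. captain 4 crosses ← the lower station.
3. captain 1, captain 4, and crew 1 cross → the upper station.
4. captain 4 and crew 4 cross ← the lower station.
5. captain 2, captain 3, and captain 4 cross → the upper station.
6. crew 1 crosses ← the lower station.
7. crew 1 and crew 4 cross → the upper station.
8. crew 4 crosses ← the lower station.
9. crew 2, crew 3, and crew 4 cross → the upper station.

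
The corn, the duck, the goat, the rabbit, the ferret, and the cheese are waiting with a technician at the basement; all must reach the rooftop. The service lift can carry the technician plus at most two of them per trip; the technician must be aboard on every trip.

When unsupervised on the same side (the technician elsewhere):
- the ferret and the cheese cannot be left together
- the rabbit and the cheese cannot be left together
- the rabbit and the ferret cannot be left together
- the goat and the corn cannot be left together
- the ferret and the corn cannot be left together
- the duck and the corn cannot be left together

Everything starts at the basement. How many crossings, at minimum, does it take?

impossible

Whatever the first load, the items left behind include a forbidden pair without the technician. No opening move is safe, so no plan exists.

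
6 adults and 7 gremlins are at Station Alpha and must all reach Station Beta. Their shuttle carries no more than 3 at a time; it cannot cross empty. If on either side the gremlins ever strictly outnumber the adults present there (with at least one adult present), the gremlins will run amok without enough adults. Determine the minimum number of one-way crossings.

The gremlins already outnumber the adults at Station Alpha before anyone moves, so the starting position itself is disallowed.

impossible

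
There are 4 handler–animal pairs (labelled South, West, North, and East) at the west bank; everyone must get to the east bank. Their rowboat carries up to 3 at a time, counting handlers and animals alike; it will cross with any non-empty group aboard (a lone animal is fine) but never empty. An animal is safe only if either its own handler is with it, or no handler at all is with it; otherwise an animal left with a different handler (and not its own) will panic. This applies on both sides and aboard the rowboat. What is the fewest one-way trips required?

Counting alone: each trip to the east bank takes at most 3 across and each return brings at least 1 back, so after t trips out (and t−1 returns) at most 3t − (t−1) of the 8 are across; that first reaches 8 at t = 4, so at least 7 crossings are needed.
The safety rule pushes this higher. Following every safe sequence of crossings, the most of the 8 that can be at the east bank as the rowboat arrives there on crossing 7 is 7 — never all 8.
So no plan with fewer than 9 crossings exists, and this one achieves 9:
1. animal South and handler South cross → the east bank.
2. handler South crosses ← the west bank.
3. animal West, handler South, and handler West cross → the east bank.
4. animal South and handler South cross ← the west bank.
5. handler East, handler North, and handler South cross → the east bank.
6. animal West crosses ← the west bank.
7. animal South and animal West cross → the east bank.
8. animal South crosses ← the west bank.
9. animal East, animal North, and animal South cross → the east bank.

9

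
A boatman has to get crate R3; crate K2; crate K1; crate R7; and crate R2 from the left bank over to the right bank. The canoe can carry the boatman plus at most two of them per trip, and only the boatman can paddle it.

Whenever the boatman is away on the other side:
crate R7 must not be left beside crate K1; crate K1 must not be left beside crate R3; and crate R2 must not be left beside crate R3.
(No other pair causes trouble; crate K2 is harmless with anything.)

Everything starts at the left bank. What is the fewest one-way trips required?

Counting alone: the boatman can take at most 2 across per trip to the right bank, so moving all 5 needs at least 3 loaded trips out, with a return between consecutive ones — at least 5 crossings.
The plan below uses exactly 5 crossings, so it is optimal:
1. Boatman goes to the right bank with crate K1 and crate R3.  [the left bank: crate K2, crate R2, crate R7 | the right bank: crate K1, crate R3]
2. Boatman goes back to the left bank with crate R3.  [the left bank: crate K2, crate R2, crate R3, crate R7 | the right bank: crate K1]
3. Boatman goes to the right bank with crate K2 and crate R2.  [the left bank: crate R3, crate R7 | the right bank: crate K1, crate K2, crate R2]
4. Boatman goes back to the left bank alone.  [the left bank: crate R3, crate R7 | the right bank: crate K1, crate K2, crate R2]
5. Boatman goes to the right bank with crate R3 and crate R7.  [the left bank: — | the right bank: crate K1, crate K2, crate R2, crate R3, crate R7]

5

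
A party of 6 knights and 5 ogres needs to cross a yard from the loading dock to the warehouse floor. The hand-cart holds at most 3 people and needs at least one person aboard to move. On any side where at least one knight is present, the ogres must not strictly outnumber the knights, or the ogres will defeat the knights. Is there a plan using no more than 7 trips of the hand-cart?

No

Counting alone: each trip to the warehouse floor takes at most 3 across and each return brings at least 1 back, so after t trips out (and t−1 returns) at most 3t − (t−1) of the 11 are across; that first reaches 11 at t = 5, so at least 9 crossings are needed.
Since 7 < 9, 7 crossings cannot be enough. (The shortest complete plan in fact takes 9:)
1. 3 ogres → the warehouse floor.  (the loading dock: 6K 2O; the warehouse floor: 0K 3O)
2. 1 ogre ← the loading dock.  (the loading dock: 6K 3O; the warehouse floor: 0K 2O)
3. 3 knights → the warehouse floor.  (the loading dock: 3K 3O; the warehouse floor: 3K 2O)
4. 1 knight ← the loading dock.  (the loading dock: 4K 3O; the warehouse floor: 2K 2O)
5. 2 knights and 1 ogre → the warehouse floor.  (the loading dock: 2K 2O; the warehouse floor: 4K 3O)
6. 1 knight ← the loading dock.  (the loading dock: 3K 2O; the warehouse floor: 3K 3O)
7. 2 knights and 1 ogre → the warehouse floor.  (the loading dock: 1K 1O; the warehouse floor: 5K 4O)
8. 1 knight ← the loading dock.  (the loading dock: 2K 1O; the warehouse floor: 4K 4O)
9. 2 knights and 1 ogre → the warehouse floor.  (the loading dock: 0K 0O; the warehouse floor: 6K 5O)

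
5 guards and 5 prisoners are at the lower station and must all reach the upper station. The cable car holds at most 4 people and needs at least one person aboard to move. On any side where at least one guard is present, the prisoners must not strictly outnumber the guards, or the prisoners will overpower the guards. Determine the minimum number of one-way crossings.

7

Counting alone: each trip to the upper station takes at most 4 across and each return brings at least 1 back, so after t trips out (and t−1 returns) at most 4t − (t−1) of the 10 are across; that first reaches 10 at t = 3, so at least 5 crossings are needed.
The safety rule pushes this higher. Following every safe sequence of crossings, the most of the 10 that can be at the upper station as the cable car arrives there on crossing 5 is 9 — never all 10.
So no plan with fewer than 7 crossings exists, and this one achieves 7:
1. 2 prisoners → the upper station.  (the lower station: 5G 3P; the upper station: 0G 2P)
2. 1 prisoner ← the lower station.  (the lower station: 5G 4P; the upper station: 0G 1P)
3. 4 prisoners → the upper station.  (the lower station: 5G 0P; the upper station: 0G 5P)
4. 1 prisoner ← the lower station.  (the lower station: 5G 1P; the upper station: 0G 4P)
5. 4 guards → the upper station.  (the lower station: 1G 1P; the upper station: 4G 4P)
6. 1 guard and 1 prisoner ← the lower station.  (the lower station: 2G 2P; the upper station: 3G 3P)
7. 2 guards and 2 prisoners → the upper station.  (the lower station: 0G 0P; the upper station: 5G 5P)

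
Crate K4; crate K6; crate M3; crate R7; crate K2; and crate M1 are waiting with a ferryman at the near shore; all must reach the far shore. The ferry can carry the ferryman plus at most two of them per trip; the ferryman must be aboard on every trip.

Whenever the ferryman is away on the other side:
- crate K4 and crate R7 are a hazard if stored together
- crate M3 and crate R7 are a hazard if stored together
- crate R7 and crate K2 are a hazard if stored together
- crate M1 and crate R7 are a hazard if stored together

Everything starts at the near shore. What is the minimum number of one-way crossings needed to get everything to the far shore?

7

Counting alone: the ferryman can take at most 2 across per trip to the far shore, so moving all 6 needs at least 3 loaded trips out, with a return between consecutive ones — at least 5 crossings.
The safety rule pushes this higher. Following every safe sequence of crossings, the most of the 6 that can be at the far shore as the ferry arrives there on crossing 5 is 5 — never all 6.
So no plan with fewer than 7 crossings exists, and this one achieves 7:
1. Ferryman goes to the far shore with crate R7.  [the near shore: crate K2, crate K4, crate K6, crate M1, crate M3 | the far shore: crate R7]
2. Ferryman goes back to the near shore alone.  [the near shore: crate K2, crate K4, crate K6, crate M1, crate M3 | the far shore: crate R7]
3. Ferryman goes to the far shore with crate K4 and crate M3.  [the near shore: crate K2, crate K6, crate M1 | the far shore: crate K4, crate M3, crate R7]
4. Ferryman goes back to the near shore with crate R7.  [the near shore: crate K2, crate K6, crate M1, crate R7 | the far shore: crate K4, crate M3]
5. Ferryman goes to the far shore with crate K2 and crate M1.  [the near shore: crate K6, crate R7 | the far shore: crate K2, crate K4, crate M1, crate M3]
6. Ferryman goes back to the near shore alone.  [the near shore: crate K6, crate R7 | the far shore: crate K2, crate K4, crate M1, crate M3]
7. Ferryman goes to the far shore with crate K6 and crate R7.  [the near shore: — | the far shore: crate K2, crate K4, crate K6, crate M1, crate M3, crate R7]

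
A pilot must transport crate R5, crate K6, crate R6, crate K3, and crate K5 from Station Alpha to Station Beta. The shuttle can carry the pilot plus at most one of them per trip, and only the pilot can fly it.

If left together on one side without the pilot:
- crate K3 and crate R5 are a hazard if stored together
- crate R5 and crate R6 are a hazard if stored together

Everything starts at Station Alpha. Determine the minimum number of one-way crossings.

11

Counting alone: the pilot can take at most 1 across per trip to Station Beta, so moving all 5 needs at least 5 loaded trips out, with a return between consecutive ones — at least 9 crossings.
The safety rule pushes this higher. Following every safe sequence of crossings, the most of the 5 that can be at Station Beta as the shuttle arrives there on crossing 9 is 4 — never all 5.
So no plan with fewer than 11 crossings exists, and this one achieves 11:
1. Pilot goes to Station Beta with crate R5.  [Station Alpha: crate K3, crate K5, crate K6, crate R6 | Station Beta: crate R5]
2. Pilot goes back to Station Alpha alone.  [Station Alpha: crate K3, crate K5, crate K6, crate R6 | Station Beta: crate R5]
3. Pilot goes to Station Beta with crate K6.  [Station Alpha: crate K3, crate K5, crate R6 | Station Beta: crate K6, crate R5]
4. Pilot goes back to Station Alpha alone.  [Station Alpha: crate K3, crate K5, crate R6 | Station Beta: crate K6, crate R5]
5. Pilot goes to Station Beta with crate R6.  [Station Alpha: crate K3, crate K5 | Station Beta: crate K6, crate R5, crate R6]
6. Pilot goes back to Station Alpha with crate R5.  [Station Alpha: crate K3, crate K5, crate R5 | Station Beta: crate K6, crate R6]
7. Pilot goes to Station Beta with crate K3.  [Station Alpha: crate K5, crate R5 | Station Beta: crate K3, crate K6, crate R6]
8. Pilot goes back to Station Alpha alone.  [Station Alpha: crate K5, crate R5 | Station Beta: crate K3, crate K6, crate R6]
9. Pilot goes to Station Beta with crate K5.  [Station Alpha: crate R5 | Station Beta: crate K3, crate K5, crate K6, crate R6]
10. Pilot goes back to Station Alpha alone.  [Station Alpha: crate R5 | Station Beta: crate K3, crate K5, crate K6, crate R6]
11. Pilot goes to Station Beta with crate R5.  [Station Alpha: — | Station Beta: crate K3, crate K5, crate K6, crate R5, crate R6]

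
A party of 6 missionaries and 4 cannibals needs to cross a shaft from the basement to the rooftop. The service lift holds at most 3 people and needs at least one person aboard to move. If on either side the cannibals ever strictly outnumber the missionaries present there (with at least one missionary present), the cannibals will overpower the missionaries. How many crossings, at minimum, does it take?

Counting alone: each trip to the rooftop takes at most 3 across and each return brings at least 1 back, so after t trips out (and t−1 returns) at most 3t − (t−1) of the 10 are across; that first reaches 10 at t = 5, so at least 9 crossings are needed.
The plan below uses exactly 9 crossings, so it is optimal:
1. 2 cannibals → the rooftop.  (the basement: 6M 2C; the rooftop: 0M 2C)
2. 1 cannibal ← the basement.  (the basement: 6M 3C; the rooftop: 0M 1C)
3. 3 cannibals → the rooftop.  (the basement: 6M 0C; the rooftop: 0M 4C)
4. 1 cannibal ← the basement.  (the basement: 6M 1C; the rooftop: 0M 3C)
5. 3 missionaries → the rooftop.  (the basement: 3M 1C; the rooftop: 3M 3C)
6. 1 cannibal ← the basement.  (the basement: 3M 2C; the rooftop: 3M 2C)
7. 1 missionary and 2 cannibals → the rooftop.  (the basement: 2M 0C; the rooftop: 4M 4C)
8. 1 cannibal ← the basement.  (the basement: 2M 1C; the rooftop: 4M 3C)
9. 2 missionaries and 1 cannibal → the rooftop.  (the basement: 0M 0C; the rooftop: 6M 4C)

9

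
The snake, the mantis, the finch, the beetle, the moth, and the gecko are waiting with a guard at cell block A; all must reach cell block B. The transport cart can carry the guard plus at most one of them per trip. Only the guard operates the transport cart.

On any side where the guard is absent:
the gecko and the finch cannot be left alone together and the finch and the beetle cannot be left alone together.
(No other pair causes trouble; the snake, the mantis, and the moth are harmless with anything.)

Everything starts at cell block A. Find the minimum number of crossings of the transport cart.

13

Counting alone: the guard can take at most 1 across per trip to cell block B, so moving all 6 needs at least 6 loaded trips out, with a return between consecutive ones — at least 11 crossings.
The safety rule pushes this higher. Following every safe sequence of crossings, the most of the 6 that can be at cell block B as the transport cart arrives there on crossing 11 is 5 — never all 6.
So no plan with fewer than 13 crossings exists, and this one achieves 13:
1. Guard goes to cell block B with the finch.  [cell block A: the beetle, the gecko, the mantis, the moth, the snake | cell block B: the finch]
2. Guard goes back to cell block A alone.  [cell block A: the beetle, the gecko, the mantis, the moth, the snake | cell block B: the finch]
3. Guard goes to cell block B with the snake.  [cell block A: the beetle, the gecko, the mantis, the moth | cell block B: the finch, the snake]
4. Guard goes back to cell block A alone.  [cell block A: the beetle, the gecko, the mantis, the moth | cell block B: the finch, the snake]
5. Guard goes to cell block B with the mantis.  [cell block A: the beetle, the gecko, the moth | cell block B: the finch, the mantis, the snake]
6. Guard goes back to cell block A alone.  [cell block A: the beetle, the gecko, the moth | cell block B: the finch, the mantis, the snake]
7. Guard goes to cell block B with the beetle.  [cell block A: the gecko, the moth | cell block B: the beetle, the finch, the mantis, the snake]
8. Guard goes back to cell block A with the finch.  [cell block A: the finch, the gecko, the moth | cell block B: the beetle, the mantis, the snake]
9. Guard goes to cell block B with the gecko.  [cell block A: the finch, the moth | cell block B: the beetle, the gecko, the mantis, the snake]
10. Guard goes back to cell block A alone.  [cell block A: the finch, the moth | cell block B: the beetle, the gecko, the mantis, the snake]
11. Guard goes to cell block B with the moth.  [cell block A: the finch | cell block B: the beetle, the gecko, the mantis, the moth, the snake]
12. Guard goes back to cell block A alone.  [cell block A: the finch | cell block B: the beetle, the gecko, the mantis, the moth, the snake]
13. Guard goes to cell block B with the finch.  [cell block A: — | cell block B: the beetle, the finch, the gecko, the mantis, the moth, the snake]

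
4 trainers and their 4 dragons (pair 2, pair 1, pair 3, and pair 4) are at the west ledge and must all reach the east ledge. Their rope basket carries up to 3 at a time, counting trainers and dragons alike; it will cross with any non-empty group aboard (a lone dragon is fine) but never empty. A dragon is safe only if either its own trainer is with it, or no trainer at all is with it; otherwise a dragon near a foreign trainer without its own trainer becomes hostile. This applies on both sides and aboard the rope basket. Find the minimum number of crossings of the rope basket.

Counting alone: each trip to the east ledge takes at most 3 across and each return brings at least 1 back, so after t trips out (and t−1 returns) at most 3t − (t−1) of the 8 are across; that first reaches 8 at t = 4, so at least 7 crossings are needed.
The safety rule pushes this higher. Following every safe sequence of crossings, the most of the 8 that can be at the east ledge as the rope basket arrives there on crossing 7 is 7 — never all 8.
So no plan with fewer than 9 crossings exists, and this one achieves 9:
1. dragon 2 and trainer 2 cross → the east ledge.
2. trainer 2 crosses ← the west ledge.
3. dragon 1, trainer 1, and trainer 2 cross → the east ledge.
4. dragon 2 and trainer 2 cross ← the west ledge.
5. trainer 2, trainer 3, and trainer 4 cross → the east ledge.
6. dragon 1 crosses ← the west ledge.
7. dragon 1 and dragon 2 cross → the east ledge.
8. dragon 2 crosses ← the west ledge.
9. dragon 2, dragon 3, and dragon 4 cross → the east ledge.

9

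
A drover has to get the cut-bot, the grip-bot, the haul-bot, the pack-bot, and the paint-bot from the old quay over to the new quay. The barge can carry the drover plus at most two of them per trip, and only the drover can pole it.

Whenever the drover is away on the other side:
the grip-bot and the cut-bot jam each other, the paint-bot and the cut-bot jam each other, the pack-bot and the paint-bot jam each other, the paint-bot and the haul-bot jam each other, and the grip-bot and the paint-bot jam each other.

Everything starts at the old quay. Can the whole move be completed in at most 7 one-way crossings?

Yes — this plan uses 7 crossings (≤ 7):
1. Drover goes to the new quay with the cut-bot and the paint-bot.  [the old quay: the grip-bot, the haul-bot, the pack-bot | the new quay: the cut-bot, the paint-bot]
2. Drover goes back to the old quay with the cut-bot.  [the old quay: the cut-bot, the grip-bot, the haul-bot, the pack-bot | the new quay: the paint-bot]
3. Drover goes to the new quay with the cut-bot and the haul-bot.  [the old quay: the grip-bot, the pack-bot | the new quay: the cut-bot, the haul-bot, the paint-bot]
4. Drover goes back to the old quay with the paint-bot.  [the old quay: the grip-bot, the pack-bot, the paint-bot | the new quay: the cut-bot, the haul-bot]
5. Drover goes to the new quay with the grip-bot and the pack-bot.  [the old quay: the paint-bot | the new quay: the cut-bot, the grip-bot, the haul-bot, the pack-bot]
6. Drover goes back to the old quay with the cut-bot.  [the old quay: the cut-bot, the paint-bot | the new quay: the grip-bot, the haul-bot, the pack-bot]
7. Drover goes to the new quay with the cut-bot and the paint-bot.  [the old quay: — | the new quay: the cut-bot, the grip-bot, the haul-bot, the pack-bot, the paint-bot]

Yes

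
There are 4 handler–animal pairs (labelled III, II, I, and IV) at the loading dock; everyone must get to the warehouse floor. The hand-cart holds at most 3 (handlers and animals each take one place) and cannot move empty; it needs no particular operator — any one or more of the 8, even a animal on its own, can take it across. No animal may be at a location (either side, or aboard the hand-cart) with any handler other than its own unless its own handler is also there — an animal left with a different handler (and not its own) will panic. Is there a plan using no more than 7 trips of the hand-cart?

No

Counting alone: each trip to the warehouse floor takes at most 3 across and each return brings at least 1 back, so after t trips out (and t−1 returns) at most 3t − (t−1) of the 8 are across; that first reaches 8 at t = 4, so at least 7 crossings are needed.
The safety rule pushes this higher. Following every safe sequence of crossings, the most of the 8 that can be at the warehouse floor as the hand-cart arrives there on crossing 7 is 7 — never all 8.
So the move cannot be finished within 7 crossings. (The shortest complete plan takes 9:)
1. animal III and handler III cross → the warehouse floor.
2. handler III crosses ← the loading dock.
3. animal II, handler II, and handler III cross → the warehouse floor.
4. animal III and handler III cross ← the loading dock.
5. handler I, handler III, and handler IV cross → the warehouse floor.
6. animal II crosses ← the loading dock.
7. animal II and animal III cross → the warehouse floor.
8. animal III crosses ← the loading dock.
9. animal I, animal III, and animal IV cross → the warehouse floor.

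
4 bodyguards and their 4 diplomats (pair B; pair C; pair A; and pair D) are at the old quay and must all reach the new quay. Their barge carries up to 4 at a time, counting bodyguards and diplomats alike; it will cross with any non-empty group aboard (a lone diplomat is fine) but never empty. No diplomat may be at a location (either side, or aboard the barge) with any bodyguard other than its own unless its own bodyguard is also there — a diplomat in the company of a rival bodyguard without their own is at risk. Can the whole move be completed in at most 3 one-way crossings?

No

Counting alone: each trip to the new quay takes at most 4 across and each return brings at least 1 back, so after t trips out (and t−1 returns) at most 4t − (t−1) of the 8 are across; that first reaches 8 at t = 3, so at least 5 crossings are needed.
Since 3 < 5, 3 crossings cannot be enough. (The shortest complete plan in fact takes 5:)
1. bodyguard B and diplomat B cross → the new quay.
2. bodyguard B crosses ← the old quay.
3. bodyguard A, bodyguard B, bodyguard C, and bodyguard D cross → the new quay.
4. diplomat B crosses ← the old quay.
5. diplomat A, diplomat B, diplomat C, and diplomat D cross → the new quay.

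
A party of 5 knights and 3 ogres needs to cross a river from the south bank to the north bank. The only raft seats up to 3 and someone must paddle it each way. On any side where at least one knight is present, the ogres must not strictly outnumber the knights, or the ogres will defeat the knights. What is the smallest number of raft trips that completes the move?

7

Counting alone: each trip to the north bank takes at most 3 across and each return brings at least 1 back, so after t trips out (and t−1 returns) at most 3t − (t−1) of the 8 are across; that first reaches 8 at t = 4, so at least 7 crossings are needed.
The plan below uses exactly 7 crossings, so it is optimal:
1. 2 ogres → the north bank.  (the south bank: 5K 1O; the north bank: 0K 2O)
2. 1 ogre ← the south bank.  (the south bank: 5K 2O; the north bank: 0K 1O)
3. 2 knights and 1 ogre → the north bank.  (the south bank: 3K 1O; the north bank: 2K 2O)
4. 1 ogre ← the south bank.  (the south bank: 3K 2O; the north bank: 2K 1O)
5. 1 knight and 2 ogres → the north bank.  (the south bank: 2K 0O; the north bank: 3K 3O)
6. 1 ogre ← the south bank.  (the south bank: 2K 1O; the north bank: 3K 2O)
7. 2 knights and 1 ogre → the north bank.  (the south bank: 0K 0O; the north bank: 5K 3O)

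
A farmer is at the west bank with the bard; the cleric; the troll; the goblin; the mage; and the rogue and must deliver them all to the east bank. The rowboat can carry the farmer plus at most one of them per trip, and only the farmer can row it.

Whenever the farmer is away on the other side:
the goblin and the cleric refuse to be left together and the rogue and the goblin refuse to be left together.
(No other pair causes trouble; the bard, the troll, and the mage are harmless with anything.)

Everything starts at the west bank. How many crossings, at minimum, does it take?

Counting alone: the farmer can take at most 1 across per trip to the east bank, so moving all 6 needs at least 6 loaded trips out, with a return between consecutive ones — at least 11 crossings.
The safety rule pushes this higher. Following every safe sequence of crossings, the most of the 6 that can be at the east bank as the rowboat arrives there on crossing 11 is 5 — never all 6.
So no plan with fewer than 13 crossings exists, and this one achieves 13:
1. Farmer goes to the east bank with the goblin.
2. Farmer goes back to the west bank alone.
3. Farmer goes to the east bank with the bard.
4. Farmer goes back to the west bank alone.
5. Farmer goes to the east bank with the cleric.
6. Farmer goes back to the west bank with the goblin.
7. Farmer goes to the east bank with the rogue.
8. Farmer goes back to the west bank alone.
9. Farmer goes to the east bank with the troll.
10. Farmer goes back to the west bank alone.
11. Farmer goes to the east bank with the mage.
12. Farmer goes back to the west bank alone.
13. Farmer goes to the east bank with the goblin.

13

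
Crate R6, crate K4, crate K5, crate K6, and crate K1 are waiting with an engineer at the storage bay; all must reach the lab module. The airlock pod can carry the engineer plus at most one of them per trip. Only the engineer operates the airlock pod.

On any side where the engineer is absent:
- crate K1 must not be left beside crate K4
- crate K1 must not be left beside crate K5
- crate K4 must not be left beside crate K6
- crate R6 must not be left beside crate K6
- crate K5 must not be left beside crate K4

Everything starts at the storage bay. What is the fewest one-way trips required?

Whatever the first load, the items left behind include a forbidden pair without the engineer. No opening move is safe, so no plan exists.

impossible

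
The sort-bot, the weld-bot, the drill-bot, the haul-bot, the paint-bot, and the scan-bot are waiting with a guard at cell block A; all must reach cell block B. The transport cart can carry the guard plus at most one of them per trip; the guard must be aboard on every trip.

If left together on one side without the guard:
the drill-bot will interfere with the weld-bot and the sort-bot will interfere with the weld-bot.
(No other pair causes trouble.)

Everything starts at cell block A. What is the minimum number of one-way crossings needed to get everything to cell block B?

13

Counting alone: the guard can take at most 1 across per trip to cell block B, so moving all 6 needs at least 6 loaded trips out, with a return between consecutive ones — at least 11 crossings.
The safety rule pushes this higher. Following every safe sequence of crossings, the most of the 6 that can be at cell block B as the transport cart arrives there on crossing 11 is 5 — never all 6.
So no plan with fewer than 13 crossings exists, and this one achieves 13:
1. Guard goes to cell block B with the weld-bot.  [cell block A: the drill-bot, the haul-bot, the paint-bot, the scan-bot, the sort-bot | cell block B: the weld-bot]
2. Guard goes back to cell block A alone.  [cell block A: the drill-bot, the haul-bot, the paint-bot, the scan-bot, the sort-bot | cell block B: the weld-bot]
3. Guard goes to cell block B with the sort-bot.  [cell block A: the drill-bot, the haul-bot, the paint-bot, the scan-bot | cell block B: the sort-bot, the weld-bot]
4. Guard goes back to cell block A with the weld-bot.  [cell block A: the drill-bot, the haul-bot, the paint-bot, the scan-bot, the weld-bot | cell block B: the sort-bot]
5. Guard goes to cell block B with the drill-bot.  [cell block A: the haul-bot, the paint-bot, the scan-bot, the weld-bot | cell block B: the drill-bot, the sort-bot]
6. Guard goes back to cell block A alone.  [cell block A: the haul-bot, the paint-bot, the scan-bot, the weld-bot | cell block B: the drill-bot, the sort-bot]
7. Guard goes to cell block B with the haul-bot.  [cell block A: the paint-bot, the scan-bot, the weld-bot | cell block B: the drill-bot, the haul-bot, the sort-bot]
8. Guard goes back to cell block A alone.  [cell block A: the paint-bot, the scan-bot, the weld-bot | cell block B: the drill-bot, the haul-bot, the sort-bot]
9. Guard goes to cell block B with the paint-bot.  [cell block A: the scan-bot, the weld-bot | cell block B: the drill-bot, the haul-bot, the paint-bot, the sort-bot]
10. Guard goes back to cell block A alone.  [cell block A: the scan-bot, the weld-bot | cell block B: the drill-bot, the haul-bot, the paint-bot, the sort-bot]
11. Guard goes to cell block B with the scan-bot.  [cell block A: the weld-bot | cell block B: the drill-bot, the haul-bot, the paint-bot, the scan-bot, the sort-bot]
12. Guard goes back to cell block A alone.  [cell block A: the weld-bot | cell block B: the drill-bot, the haul-bot, the paint-bot, the scan-bot, the sort-bot]
13. Guard goes to cell block B with the weld-bot.  [cell block A: — | cell block B: the drill-bot, the haul-bot, the paint-bot, the scan-bot, the sort-bot, the weld-bot]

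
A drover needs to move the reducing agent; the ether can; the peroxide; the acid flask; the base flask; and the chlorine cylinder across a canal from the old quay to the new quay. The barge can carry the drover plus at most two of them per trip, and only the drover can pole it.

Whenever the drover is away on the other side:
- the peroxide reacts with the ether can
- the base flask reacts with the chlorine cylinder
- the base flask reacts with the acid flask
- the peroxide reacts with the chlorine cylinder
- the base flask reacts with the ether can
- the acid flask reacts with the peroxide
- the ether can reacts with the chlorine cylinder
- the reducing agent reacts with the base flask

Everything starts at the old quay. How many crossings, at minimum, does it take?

impossible

Whatever the first load, the items left behind include a forbidden pair without the drover. No opening move is safe, so no plan exists.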